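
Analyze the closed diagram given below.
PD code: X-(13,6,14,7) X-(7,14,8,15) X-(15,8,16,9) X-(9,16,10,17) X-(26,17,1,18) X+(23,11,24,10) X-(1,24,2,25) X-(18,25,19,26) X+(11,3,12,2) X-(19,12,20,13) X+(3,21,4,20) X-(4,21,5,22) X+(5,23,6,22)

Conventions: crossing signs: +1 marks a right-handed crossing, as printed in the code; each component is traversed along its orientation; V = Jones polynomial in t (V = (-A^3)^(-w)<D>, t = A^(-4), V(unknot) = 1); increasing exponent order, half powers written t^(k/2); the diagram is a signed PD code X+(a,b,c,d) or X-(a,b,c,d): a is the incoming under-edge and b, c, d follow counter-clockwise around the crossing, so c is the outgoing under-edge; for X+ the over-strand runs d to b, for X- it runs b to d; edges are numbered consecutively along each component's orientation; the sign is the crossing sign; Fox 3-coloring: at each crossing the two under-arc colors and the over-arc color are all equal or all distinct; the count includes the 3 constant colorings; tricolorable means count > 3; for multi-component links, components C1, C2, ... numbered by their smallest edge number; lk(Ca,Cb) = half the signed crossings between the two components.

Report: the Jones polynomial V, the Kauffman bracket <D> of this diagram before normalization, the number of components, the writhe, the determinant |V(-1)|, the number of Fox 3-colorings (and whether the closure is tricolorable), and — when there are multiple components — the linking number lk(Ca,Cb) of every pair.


V = -t^-9 + 3t^-8 - 5t^-7 + 7t^-6 - 9t^-5 + 9t^-4 - 8t^-3 + 7t^-2 - 4t^-1 + 3 - t
<D> = A^-19 - 3A^-15 + 4A^-11 - 7A^-7 + 8A^-3 - 9A + 9A^5 - 7A^9 + 5A^13 - 3A^17 + A^21 (w = -5)
1 component over 13 crossings, w = -5
9 Fox colorings among 3^13, |V(-1)| = 57: tricolorable
why: det 57 = |V(-1)|; divisible by 3, so tricolorable


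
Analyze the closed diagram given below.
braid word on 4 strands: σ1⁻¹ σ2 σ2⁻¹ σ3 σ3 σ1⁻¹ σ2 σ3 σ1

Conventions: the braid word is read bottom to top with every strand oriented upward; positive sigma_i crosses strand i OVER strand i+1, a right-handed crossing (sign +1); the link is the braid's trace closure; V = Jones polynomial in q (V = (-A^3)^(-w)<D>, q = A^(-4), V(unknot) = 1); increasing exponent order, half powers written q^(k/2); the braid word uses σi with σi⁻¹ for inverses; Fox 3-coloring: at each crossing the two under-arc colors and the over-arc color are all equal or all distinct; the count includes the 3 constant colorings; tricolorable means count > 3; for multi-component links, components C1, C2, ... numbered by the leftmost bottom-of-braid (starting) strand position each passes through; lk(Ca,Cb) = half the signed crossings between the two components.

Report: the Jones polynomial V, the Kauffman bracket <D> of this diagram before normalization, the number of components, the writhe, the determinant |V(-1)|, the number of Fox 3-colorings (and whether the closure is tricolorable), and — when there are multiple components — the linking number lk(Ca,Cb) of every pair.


Jones polynomial: V(q) = q + q^3 - q^4
<D> = A^-7 - A^-3 - A^5; writhe +3
components 1, writhe +3 (9 crossings)
3-colorings: 9 of 3^9, det 3 — tricolorable
note: inverse pairs cancel, leaving σ1⁻¹ σ3 σ3 σ1⁻¹ σ2 σ3 σ1


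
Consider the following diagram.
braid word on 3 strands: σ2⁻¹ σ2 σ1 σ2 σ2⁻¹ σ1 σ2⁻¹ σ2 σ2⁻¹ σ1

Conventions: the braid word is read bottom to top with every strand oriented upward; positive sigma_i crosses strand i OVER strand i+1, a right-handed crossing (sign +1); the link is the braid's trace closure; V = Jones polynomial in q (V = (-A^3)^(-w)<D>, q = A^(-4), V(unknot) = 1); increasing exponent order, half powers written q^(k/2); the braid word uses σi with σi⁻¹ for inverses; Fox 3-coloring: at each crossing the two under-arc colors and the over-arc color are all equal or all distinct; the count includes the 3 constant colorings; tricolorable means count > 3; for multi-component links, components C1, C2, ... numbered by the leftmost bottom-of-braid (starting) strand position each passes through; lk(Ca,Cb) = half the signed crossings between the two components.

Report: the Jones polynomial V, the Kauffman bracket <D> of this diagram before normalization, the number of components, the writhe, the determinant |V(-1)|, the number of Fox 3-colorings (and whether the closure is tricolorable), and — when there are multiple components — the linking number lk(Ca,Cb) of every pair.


V(q) = q + q^3 - q^4
bracket: -A^-10 + A^-6 + A^2, w = +2
1 component, writhe +2, over 10 crossings
det 3, colorings 9 of 3^10 — tricolorable
observation: V spans 3 powers of q: at least 3 crossings in any diagram


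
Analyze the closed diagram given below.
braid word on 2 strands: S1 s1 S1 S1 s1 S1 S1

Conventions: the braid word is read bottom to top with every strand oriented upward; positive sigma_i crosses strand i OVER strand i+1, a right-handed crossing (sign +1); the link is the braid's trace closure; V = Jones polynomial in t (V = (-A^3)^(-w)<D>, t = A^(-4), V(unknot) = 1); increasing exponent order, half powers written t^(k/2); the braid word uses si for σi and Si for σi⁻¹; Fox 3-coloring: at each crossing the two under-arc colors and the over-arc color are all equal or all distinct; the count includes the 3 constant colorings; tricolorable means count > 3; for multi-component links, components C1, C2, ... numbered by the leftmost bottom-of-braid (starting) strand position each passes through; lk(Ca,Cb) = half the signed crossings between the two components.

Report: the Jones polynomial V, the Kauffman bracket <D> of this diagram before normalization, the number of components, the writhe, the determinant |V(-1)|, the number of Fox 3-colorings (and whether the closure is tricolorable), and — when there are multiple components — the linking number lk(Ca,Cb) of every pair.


V(t) = -t^-4 + t^-3 + t^-1
bracket: -A^-5 - A^3 + A^7, w = -3
1 component, writhe -3, over 7 crossings
det 3, colorings 9 of 3^7 — tricolorable
observation: the word shrinks to σ1⁻¹ σ1⁻¹ σ1⁻¹ after cancelling


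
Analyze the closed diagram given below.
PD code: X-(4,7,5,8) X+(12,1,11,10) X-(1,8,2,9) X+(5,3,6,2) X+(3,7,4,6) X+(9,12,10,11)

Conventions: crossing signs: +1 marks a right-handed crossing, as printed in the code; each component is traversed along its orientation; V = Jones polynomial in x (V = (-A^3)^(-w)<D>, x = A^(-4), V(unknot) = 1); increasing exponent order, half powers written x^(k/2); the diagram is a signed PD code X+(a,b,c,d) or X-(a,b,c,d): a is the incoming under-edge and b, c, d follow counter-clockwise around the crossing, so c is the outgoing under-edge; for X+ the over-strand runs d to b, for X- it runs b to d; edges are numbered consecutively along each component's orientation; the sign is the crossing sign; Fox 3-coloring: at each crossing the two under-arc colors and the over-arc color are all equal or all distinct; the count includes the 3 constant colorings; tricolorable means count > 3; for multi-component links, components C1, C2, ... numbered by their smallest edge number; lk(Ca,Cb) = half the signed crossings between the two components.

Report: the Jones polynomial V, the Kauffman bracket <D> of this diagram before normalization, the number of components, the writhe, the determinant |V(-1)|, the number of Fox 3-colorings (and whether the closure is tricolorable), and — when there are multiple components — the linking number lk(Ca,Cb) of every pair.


Jones polynomial: V(x) = -x^(1/2) - x^(5/2)
<D> = -A^-4 - A^4; writhe +2
components 2, writhe +2 (6 crossings)
linking number lk(C1,C2) = +1
3-colorings: 3 of 3^6, det 2 — not tricolorable
note: the span of V is 2, within the link bound 6 + 2 - 1


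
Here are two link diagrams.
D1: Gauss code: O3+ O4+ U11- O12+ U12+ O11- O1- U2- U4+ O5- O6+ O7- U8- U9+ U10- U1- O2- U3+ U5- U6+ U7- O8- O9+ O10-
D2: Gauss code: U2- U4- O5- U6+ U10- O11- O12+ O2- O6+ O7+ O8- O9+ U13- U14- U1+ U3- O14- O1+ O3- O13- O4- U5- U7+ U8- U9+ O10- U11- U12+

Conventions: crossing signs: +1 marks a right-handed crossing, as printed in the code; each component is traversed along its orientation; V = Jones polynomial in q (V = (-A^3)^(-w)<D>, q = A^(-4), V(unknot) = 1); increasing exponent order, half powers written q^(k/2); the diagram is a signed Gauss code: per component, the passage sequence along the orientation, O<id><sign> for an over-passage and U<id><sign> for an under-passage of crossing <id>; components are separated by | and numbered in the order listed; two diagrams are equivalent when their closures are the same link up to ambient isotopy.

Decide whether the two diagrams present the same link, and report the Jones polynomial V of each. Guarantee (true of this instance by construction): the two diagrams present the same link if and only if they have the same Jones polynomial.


same link: yes
V(D1) = -q^-4 + q^-3 + q^-1  [12 crossings, <D> = A^-2 + A^6 - A^10, w = -2]
V(D2) = -q^-4 + q^-3 + q^-1  [14 crossings, <D> = A^-8 + 1 - A^4, w = -4]
insight: Reidemeister moves carry D1 (12 crossings) to D2 (14)


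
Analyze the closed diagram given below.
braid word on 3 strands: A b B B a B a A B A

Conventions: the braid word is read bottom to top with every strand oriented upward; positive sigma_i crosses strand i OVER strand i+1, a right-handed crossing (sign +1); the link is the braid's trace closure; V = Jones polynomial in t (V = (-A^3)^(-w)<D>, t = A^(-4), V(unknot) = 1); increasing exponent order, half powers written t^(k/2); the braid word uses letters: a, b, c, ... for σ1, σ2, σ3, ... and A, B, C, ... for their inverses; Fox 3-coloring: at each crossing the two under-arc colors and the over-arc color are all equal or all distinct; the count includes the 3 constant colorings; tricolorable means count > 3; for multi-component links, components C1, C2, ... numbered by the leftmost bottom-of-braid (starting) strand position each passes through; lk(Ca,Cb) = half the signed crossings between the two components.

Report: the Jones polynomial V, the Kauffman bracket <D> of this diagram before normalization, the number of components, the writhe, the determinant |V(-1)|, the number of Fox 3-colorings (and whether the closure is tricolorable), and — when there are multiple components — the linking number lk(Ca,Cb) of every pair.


V = -t^-6 + t^-5 - t^-4 + 2t^-3 - t^-2 + t^-1
<D> = A^-8 - A^-4 + 2 - A^4 + A^8 - A^12 (w = -4)
1 component over 10 crossings, w = -4
3 Fox colorings among 3^10, |V(-1)| = 7: not tricolorable
why: the span of V is 5, forcing >= 5 crossings in any diagram


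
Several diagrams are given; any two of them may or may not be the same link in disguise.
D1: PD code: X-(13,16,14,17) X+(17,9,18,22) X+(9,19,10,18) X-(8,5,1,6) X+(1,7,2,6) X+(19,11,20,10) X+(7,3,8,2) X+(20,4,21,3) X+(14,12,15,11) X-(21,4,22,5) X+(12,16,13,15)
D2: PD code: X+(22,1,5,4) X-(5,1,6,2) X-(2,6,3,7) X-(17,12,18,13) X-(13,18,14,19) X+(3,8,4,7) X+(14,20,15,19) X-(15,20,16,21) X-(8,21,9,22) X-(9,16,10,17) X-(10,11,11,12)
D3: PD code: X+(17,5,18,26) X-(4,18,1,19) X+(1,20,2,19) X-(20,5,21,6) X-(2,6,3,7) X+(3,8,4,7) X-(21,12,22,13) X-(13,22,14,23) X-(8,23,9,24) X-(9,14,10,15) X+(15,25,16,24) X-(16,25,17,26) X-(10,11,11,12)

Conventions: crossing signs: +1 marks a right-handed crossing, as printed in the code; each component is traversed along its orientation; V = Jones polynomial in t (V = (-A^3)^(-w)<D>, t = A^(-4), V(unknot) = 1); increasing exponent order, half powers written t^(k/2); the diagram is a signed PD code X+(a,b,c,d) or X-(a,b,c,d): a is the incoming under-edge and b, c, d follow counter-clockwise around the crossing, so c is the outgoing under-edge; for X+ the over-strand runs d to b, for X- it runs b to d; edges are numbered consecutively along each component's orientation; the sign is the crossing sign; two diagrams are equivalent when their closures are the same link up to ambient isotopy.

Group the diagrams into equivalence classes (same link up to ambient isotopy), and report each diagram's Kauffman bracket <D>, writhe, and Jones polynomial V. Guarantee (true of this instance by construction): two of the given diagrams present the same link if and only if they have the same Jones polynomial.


grouping into links: {D1} | {D2, D3}
V(D1) = -t^(1/2) - t^(3/2) - t^(5/2) + t^(9/2)  (w +5, c 11, <D> = -A^-3 + A^5 + A^9 + A^13)
D2 (bracket A^-13 + A^-9 + A^-5 - A^3; 11 crossings at w = -5): V = t^(-9/2) - t^(-5/2) - t^(-3/2) - t^(-1/2)
D3 (bracket A^-13 + A^-9 + A^-5 - A^3; 13 crossings at w = -5): V = t^(-9/2) - t^(-5/2) - t^(-3/2) - t^(-1/2)
why: 2 classes among 3 diagrams; unequal V(t) rules out equality


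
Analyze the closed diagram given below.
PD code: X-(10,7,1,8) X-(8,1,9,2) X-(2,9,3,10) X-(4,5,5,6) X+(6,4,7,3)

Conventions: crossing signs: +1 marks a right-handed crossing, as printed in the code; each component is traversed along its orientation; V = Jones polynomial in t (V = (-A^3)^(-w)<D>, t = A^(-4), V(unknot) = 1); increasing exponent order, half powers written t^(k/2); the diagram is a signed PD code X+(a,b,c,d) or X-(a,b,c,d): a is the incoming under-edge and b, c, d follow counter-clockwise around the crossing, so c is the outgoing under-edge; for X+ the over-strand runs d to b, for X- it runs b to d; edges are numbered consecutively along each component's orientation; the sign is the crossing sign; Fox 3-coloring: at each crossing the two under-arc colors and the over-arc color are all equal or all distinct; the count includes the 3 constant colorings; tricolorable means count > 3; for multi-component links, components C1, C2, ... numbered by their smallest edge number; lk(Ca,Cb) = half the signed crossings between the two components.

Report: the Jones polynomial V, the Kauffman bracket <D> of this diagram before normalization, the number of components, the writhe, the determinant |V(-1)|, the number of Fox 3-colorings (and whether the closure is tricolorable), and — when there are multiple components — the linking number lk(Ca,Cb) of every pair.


V = -t^-4 + t^-3 + t^-1
<D> = -A^-5 - A^3 + A^7 (w = -3)
1 component over 5 crossings, w = -3
9 Fox colorings among 3^5, |V(-1)| = 3: tricolorable
why: w = -3 (over 5 crossings) is diagram-only; (-A^3)^(3) removes it from V


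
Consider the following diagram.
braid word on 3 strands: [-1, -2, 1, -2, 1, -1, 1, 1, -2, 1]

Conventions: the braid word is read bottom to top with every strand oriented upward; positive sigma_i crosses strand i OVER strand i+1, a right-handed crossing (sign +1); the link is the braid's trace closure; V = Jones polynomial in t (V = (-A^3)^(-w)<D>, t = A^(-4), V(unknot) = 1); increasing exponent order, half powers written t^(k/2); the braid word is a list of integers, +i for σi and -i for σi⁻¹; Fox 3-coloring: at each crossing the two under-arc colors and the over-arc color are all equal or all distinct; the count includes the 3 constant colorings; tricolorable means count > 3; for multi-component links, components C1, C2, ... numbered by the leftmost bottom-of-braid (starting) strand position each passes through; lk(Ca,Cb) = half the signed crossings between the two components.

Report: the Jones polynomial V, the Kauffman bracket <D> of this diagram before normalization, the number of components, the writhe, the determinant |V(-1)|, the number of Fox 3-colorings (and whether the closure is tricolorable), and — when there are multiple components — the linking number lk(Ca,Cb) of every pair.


Jones polynomial: V(t) = -t^-3 + 2t^-2 - 2t^-1 + 3 - 2t + 2t^2 - t^3
<D> = -A^-12 + 2A^-8 - 2A^-4 + 3 - 2A^4 + 2A^8 - A^12; writhe 0
components 1, writhe 0 (10 crossings)
3-colorings: 3 of 3^10, det 13 — not tricolorable
note: V spans 6 powers of t: at least 6 crossings in any diagram


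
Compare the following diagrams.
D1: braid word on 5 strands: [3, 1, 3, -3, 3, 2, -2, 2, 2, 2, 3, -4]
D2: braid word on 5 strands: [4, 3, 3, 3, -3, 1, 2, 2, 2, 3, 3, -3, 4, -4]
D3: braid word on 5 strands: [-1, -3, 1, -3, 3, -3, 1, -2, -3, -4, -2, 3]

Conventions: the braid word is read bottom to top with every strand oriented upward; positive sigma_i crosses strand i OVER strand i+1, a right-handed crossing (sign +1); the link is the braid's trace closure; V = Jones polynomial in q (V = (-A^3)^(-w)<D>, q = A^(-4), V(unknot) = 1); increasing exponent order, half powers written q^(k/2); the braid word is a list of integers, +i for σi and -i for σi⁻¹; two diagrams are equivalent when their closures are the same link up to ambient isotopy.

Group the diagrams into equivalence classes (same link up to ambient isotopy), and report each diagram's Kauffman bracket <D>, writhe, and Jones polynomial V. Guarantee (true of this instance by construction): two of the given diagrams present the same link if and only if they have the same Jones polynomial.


classes: {D1, D2} | {D3}
V(D1) = q^2 + 2q^4 - 2q^5 + q^6 - 2q^7 + q^8  [12 crossings, <D> = A^-14 - 2A^-10 + A^-6 - 2A^-2 + 2A^2 + A^10, w = +6]
V(D2) = q^2 + 2q^4 - 2q^5 + q^6 - 2q^7 + q^8  (w +8, c 14, <D> = A^-8 - 2A^-4 + 1 - 2A^4 + 2A^8 + A^16)
D3 (bracket A^-8 + 1 - A^4; 12 crossings at w = -4): V = -q^-4 + q^-3 + q^-1
note: 2 classes among 3 diagrams; unequal V(q) rules out equality


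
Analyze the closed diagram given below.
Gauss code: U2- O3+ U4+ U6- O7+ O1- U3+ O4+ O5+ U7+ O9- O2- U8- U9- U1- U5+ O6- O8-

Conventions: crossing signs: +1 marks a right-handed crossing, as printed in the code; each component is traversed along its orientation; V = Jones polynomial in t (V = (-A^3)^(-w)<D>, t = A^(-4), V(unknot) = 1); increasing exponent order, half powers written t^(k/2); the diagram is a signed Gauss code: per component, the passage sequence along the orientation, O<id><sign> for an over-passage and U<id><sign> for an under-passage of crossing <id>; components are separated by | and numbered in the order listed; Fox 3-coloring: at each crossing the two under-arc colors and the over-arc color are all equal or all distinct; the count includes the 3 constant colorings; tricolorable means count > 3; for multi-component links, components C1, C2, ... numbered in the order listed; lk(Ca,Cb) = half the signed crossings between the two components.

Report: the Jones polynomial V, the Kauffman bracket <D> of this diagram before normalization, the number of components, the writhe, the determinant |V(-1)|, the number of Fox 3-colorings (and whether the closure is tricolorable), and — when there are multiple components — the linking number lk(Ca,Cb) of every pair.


Jones polynomial: V(t) = -t^-3 + 2t^-2 - 2t^-1 + 3 - 2t + 2t^2 - t^3
<D> = A^-15 - 2A^-11 + 2A^-7 - 3A^-3 + 2A - 2A^5 + A^9; writhe -1
components 1, writhe -1 (9 crossings)
3-colorings: 3 of 3^9, det 13 — not tricolorable
note: w = -1 shifts under R1 moves; the (-A^3)^(1) factor cancels that in V


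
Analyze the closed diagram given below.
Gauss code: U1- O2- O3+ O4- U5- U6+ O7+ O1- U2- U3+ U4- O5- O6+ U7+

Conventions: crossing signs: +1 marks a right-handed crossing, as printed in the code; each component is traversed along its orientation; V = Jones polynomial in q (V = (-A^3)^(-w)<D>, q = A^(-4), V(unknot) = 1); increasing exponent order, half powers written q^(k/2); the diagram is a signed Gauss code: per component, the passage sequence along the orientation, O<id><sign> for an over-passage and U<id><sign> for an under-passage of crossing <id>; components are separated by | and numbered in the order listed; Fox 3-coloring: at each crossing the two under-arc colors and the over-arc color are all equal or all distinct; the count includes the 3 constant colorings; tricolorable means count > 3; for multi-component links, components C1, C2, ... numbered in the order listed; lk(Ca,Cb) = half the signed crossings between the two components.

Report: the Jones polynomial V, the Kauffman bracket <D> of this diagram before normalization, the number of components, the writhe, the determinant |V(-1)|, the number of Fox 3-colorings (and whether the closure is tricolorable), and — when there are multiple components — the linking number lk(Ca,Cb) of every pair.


Jones polynomial: V(q) = 1
<D> = -A^-3; writhe -1
components 1, writhe -1 (7 crossings)
3-colorings: 3 of 3^7, det 1 — not tricolorable
note: w = -1 (over 7 crossings) is diagram-only; (-A^3)^(1) removes it from V


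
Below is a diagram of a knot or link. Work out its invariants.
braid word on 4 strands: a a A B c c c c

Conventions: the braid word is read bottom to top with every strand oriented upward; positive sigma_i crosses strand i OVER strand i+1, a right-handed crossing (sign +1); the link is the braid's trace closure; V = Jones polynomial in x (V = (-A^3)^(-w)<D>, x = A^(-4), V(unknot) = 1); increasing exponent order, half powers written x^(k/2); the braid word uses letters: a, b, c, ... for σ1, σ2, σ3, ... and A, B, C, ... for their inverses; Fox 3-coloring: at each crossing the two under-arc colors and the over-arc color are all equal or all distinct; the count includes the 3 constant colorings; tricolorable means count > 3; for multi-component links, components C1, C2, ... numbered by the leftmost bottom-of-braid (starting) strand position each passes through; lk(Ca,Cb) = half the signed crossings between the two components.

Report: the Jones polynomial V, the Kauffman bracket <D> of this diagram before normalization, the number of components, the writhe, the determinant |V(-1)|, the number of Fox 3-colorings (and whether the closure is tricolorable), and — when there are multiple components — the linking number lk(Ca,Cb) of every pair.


V = -x^(3/2) - x^(7/2) + x^(9/2) - x^(11/2)
<D> = -A^-10 + A^-6 - A^-2 - A^6 (w = +4)
2 components over 8 crossings, w = +4
lk(C1,C2): +2
3 Fox colorings among 3^8, |V(-1)| = 4: not tricolorable
why: free reduction leaves σ1 σ2⁻¹ σ3 σ3 σ3 σ3 of the original 8 letters


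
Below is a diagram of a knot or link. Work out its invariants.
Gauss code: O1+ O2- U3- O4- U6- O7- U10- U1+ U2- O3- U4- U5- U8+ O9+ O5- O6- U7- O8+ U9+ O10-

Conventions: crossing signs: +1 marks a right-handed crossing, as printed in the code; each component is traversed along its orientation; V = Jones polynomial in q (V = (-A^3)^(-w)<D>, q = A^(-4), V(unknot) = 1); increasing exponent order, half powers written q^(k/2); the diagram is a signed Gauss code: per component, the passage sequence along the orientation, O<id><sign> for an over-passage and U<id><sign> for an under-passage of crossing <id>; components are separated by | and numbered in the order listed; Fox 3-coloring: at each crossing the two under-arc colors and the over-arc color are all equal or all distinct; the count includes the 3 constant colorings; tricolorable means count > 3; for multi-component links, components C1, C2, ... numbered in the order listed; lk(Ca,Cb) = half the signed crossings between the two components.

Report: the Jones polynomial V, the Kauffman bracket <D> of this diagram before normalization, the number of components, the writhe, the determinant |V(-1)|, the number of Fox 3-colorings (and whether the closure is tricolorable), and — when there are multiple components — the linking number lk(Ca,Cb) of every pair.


Jones polynomial: V(q) = -q^-6 + q^-5 - q^-4 + 2q^-3 - q^-2 + q^-1
<D> = A^-8 - A^-4 + 2 - A^4 + A^8 - A^12; writhe -4
components 1, writhe -4 (10 crossings)
3-colorings: 3 of 3^10, det 7 — not tricolorable
note: w = -4 shifts under R1 moves; the (-A^3)^(4) factor cancels that in V


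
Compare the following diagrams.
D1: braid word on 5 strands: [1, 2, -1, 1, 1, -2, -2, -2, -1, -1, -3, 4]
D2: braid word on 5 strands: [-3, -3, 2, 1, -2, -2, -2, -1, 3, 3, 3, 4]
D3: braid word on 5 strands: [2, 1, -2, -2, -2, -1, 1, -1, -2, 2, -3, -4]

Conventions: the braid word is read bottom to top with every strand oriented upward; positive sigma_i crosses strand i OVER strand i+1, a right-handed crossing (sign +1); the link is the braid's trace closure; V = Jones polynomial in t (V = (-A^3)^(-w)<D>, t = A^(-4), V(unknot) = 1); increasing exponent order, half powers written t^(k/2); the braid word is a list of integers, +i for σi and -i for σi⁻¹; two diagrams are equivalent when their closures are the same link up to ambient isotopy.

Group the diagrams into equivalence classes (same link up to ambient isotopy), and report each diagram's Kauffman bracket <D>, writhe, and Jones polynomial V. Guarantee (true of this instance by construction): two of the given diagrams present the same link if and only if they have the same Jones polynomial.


classes: {D1, D2, D3}
V(D1) = -t^-4 + t^-3 + t^-1  [12 crossings, <D> = A^-2 + A^6 - A^10, w = -2]
V(D2) = -t^-4 + t^-3 + t^-1  (w 0, c 12, <D> = A^4 + A^12 - A^16)
V(D3) = -t^-4 + t^-3 + t^-1  [12 crossings, <D> = A^-8 + 1 - A^4, w = -4]
note: one V(t) for all 3 diagrams — one class (guaranteed)


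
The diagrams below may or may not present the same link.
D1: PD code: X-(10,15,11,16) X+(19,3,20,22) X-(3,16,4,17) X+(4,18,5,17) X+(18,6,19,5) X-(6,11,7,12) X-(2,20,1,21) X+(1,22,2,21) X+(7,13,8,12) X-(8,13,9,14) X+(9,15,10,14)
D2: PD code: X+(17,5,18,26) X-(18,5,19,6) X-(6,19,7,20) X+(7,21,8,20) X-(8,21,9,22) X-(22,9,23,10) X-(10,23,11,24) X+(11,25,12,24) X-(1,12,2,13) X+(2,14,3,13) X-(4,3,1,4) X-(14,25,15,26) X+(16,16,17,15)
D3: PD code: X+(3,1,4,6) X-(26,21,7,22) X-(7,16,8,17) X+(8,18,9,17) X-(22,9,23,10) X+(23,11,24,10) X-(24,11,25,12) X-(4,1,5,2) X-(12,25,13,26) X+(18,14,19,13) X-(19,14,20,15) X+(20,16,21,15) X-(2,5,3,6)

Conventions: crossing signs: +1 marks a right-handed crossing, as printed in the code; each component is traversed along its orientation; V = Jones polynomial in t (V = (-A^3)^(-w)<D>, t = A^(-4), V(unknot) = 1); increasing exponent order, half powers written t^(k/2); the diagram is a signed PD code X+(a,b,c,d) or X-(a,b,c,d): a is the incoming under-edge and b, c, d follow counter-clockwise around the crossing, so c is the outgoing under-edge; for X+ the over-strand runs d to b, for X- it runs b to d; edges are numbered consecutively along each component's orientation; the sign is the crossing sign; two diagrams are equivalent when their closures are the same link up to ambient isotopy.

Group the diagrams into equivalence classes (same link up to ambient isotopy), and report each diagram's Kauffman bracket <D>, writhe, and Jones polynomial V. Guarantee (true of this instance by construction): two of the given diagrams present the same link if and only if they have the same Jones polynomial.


classes: {D1} | {D2, D3}
V(D1) = -t^(-1/2) - t^(1/2)  [11 crossings, <D> = A + A^5, w = +1]
V(D2) = t^(-9/2) - t^(-5/2) - t^(-3/2) - t^(-1/2)  (w -3, c 13, <D> = A^-7 + A^-3 + A - A^9)
V(D3) = t^(-9/2) - t^(-5/2) - t^(-3/2) - t^(-1/2)  (w -3, c 13, <D> = A^-7 + A^-3 + A - A^9)
insight: 2 classes among 3 diagrams; unequal V(t) rules out equality


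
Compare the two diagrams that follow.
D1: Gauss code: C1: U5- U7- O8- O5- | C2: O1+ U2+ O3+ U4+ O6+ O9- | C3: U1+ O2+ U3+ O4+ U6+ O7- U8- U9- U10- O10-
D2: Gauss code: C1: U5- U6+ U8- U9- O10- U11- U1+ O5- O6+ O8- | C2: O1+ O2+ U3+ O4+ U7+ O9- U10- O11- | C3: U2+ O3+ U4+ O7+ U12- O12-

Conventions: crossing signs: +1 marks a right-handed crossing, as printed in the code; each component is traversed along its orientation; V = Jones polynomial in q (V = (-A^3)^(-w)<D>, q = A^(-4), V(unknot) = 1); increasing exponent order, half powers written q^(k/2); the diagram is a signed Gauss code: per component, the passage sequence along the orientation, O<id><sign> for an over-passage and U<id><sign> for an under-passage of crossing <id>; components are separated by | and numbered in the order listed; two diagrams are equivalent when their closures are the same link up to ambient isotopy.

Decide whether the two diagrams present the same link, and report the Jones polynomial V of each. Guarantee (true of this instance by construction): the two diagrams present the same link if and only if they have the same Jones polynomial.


equivalent: yes
V(D1) = q^-1 + 2q - q^2 + 2q^3 - q^4 + q^5  (w 0, c 10, <D> = A^-20 - A^-16 + 2A^-12 - A^-8 + 2A^-4 + A^4)
V(D2) = q^-1 + 2q - q^2 + 2q^3 - q^4 + q^5  [12 crossings, <D> = A^-20 - A^-16 + 2A^-12 - A^-8 + 2A^-4 + A^4, w = 0]
key observation: one V(q) for all 2 diagrams — one class (guaranteed)


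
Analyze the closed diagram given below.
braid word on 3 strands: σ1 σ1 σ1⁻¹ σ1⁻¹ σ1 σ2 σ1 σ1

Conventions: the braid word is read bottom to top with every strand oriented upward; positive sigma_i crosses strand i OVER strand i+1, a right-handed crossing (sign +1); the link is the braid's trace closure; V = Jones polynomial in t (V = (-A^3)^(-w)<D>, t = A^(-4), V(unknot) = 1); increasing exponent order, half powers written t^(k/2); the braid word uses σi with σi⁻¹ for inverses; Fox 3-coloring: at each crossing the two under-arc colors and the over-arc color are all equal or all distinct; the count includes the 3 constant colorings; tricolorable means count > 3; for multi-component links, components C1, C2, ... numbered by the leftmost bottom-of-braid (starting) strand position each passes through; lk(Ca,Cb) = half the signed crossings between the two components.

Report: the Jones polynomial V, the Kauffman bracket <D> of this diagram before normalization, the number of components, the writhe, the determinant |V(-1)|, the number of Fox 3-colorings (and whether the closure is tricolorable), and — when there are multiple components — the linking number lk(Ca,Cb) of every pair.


V(t) = t + t^3 - t^4
bracket: -A^-4 + 1 + A^8, w = +4
1 component, writhe +4, over 8 crossings
det 3, colorings 9 of 3^8 — tricolorable
observation: w = +4 shifts under R1 moves; the (-A^3)^(-4) factor cancels that in V


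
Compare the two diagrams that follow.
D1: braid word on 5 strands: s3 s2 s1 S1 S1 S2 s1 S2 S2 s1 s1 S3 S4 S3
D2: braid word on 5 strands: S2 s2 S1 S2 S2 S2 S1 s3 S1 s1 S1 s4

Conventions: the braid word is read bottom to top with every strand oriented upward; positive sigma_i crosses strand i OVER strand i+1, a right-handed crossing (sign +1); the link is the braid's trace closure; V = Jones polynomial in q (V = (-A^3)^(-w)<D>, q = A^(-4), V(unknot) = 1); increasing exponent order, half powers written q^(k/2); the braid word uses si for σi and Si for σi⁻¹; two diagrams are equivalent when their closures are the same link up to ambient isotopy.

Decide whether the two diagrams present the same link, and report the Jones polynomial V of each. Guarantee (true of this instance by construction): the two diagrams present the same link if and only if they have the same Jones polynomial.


equivalent: no
D1 (bracket -A^-18 + 2A^-14 - 2A^-10 + 3A^-6 - 2A^-2 + 2A^2 - A^6; 14 crossings at w = -2): V = -q^-3 + 2q^-2 - 2q^-1 + 3 - 2q + 2q^2 - q^3
D2 (bracket A^-4 + 2A^4 - 2A^8 + A^12 - 2A^16 + A^20; 12 crossings at w = -4): V = q^-8 - 2q^-7 + q^-6 - 2q^-5 + 2q^-4 + q^-2
key observation: comparing 2 Jones polynomials yields 2 groups


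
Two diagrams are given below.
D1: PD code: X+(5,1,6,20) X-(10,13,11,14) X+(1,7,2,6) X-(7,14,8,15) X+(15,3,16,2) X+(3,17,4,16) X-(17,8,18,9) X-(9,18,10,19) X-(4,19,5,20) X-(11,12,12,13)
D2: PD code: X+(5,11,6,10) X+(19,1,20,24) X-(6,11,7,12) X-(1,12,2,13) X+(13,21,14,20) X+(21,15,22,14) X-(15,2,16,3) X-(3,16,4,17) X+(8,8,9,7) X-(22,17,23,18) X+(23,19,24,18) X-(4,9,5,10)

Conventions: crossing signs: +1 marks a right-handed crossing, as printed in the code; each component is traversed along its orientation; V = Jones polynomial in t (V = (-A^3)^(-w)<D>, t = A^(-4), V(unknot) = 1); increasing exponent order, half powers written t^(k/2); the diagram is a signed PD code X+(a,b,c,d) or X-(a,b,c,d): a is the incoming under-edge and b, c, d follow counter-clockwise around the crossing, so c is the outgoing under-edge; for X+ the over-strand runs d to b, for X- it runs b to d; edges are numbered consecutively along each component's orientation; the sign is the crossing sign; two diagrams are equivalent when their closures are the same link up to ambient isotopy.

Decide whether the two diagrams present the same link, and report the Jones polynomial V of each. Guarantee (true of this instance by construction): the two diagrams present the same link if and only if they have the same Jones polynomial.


equivalent: yes
D1 (bracket -A^-18 + 2A^-14 - 2A^-10 + 3A^-6 - 2A^-2 + 2A^2 - A^6; 10 crossings at w = -2): V = -t^-3 + 2t^-2 - 2t^-1 + 3 - 2t + 2t^2 - t^3
V(D2) = -t^-3 + 2t^-2 - 2t^-1 + 3 - 2t + 2t^2 - t^3  (w 0, c 12, <D> = -A^-12 + 2A^-8 - 2A^-4 + 3 - 2A^4 + 2A^8 - A^12)
key observation: from 10 to 12 crossings by R-moves: one link, two diagrams


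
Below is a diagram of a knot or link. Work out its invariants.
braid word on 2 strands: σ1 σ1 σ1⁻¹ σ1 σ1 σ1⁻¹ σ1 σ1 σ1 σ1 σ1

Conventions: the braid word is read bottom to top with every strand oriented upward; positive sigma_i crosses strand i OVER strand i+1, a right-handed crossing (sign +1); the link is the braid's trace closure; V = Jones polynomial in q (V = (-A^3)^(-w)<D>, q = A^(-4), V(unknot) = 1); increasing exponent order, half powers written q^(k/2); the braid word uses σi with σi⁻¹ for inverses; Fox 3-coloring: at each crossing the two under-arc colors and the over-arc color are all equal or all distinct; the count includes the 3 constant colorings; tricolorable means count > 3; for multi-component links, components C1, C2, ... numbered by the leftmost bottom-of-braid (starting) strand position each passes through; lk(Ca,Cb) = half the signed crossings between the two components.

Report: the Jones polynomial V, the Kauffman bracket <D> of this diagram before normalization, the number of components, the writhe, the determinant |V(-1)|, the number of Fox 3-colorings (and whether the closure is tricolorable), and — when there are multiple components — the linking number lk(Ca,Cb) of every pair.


V = q^3 + q^5 - q^6 + q^7 - q^8 + q^9 - q^10
<D> = A^-19 - A^-15 + A^-11 - A^-7 + A^-3 - A - A^9 (w = +7)
1 component over 11 crossings, w = +7
3 Fox colorings among 3^11, |V(-1)| = 7: not tricolorable
why: the span of V is 7, forcing >= 7 crossings in any diagram


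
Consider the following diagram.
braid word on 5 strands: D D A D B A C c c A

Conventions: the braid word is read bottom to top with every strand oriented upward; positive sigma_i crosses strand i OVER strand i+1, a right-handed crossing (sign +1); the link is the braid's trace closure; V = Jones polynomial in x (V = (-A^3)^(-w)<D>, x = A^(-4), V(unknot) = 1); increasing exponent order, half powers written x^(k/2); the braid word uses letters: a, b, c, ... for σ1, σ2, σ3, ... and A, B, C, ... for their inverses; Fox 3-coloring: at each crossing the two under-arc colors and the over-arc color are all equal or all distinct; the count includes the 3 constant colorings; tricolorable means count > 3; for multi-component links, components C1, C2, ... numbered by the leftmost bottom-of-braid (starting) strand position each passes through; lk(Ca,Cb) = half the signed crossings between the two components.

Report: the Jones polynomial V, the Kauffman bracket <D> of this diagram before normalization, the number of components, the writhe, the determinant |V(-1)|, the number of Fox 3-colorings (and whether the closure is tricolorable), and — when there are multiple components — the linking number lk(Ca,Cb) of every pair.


V = x^-8 - 2x^-7 + x^-6 - 2x^-5 + 2x^-4 + x^-2
<D> = A^-10 + 2A^-2 - 2A^2 + A^6 - 2A^10 + A^14 (w = -6)
1 component over 10 crossings, w = -6
27 Fox colorings among 3^10, |V(-1)| = 9: tricolorable
why: det 9 = |V(-1)|; divisible by 3, so tricolorable


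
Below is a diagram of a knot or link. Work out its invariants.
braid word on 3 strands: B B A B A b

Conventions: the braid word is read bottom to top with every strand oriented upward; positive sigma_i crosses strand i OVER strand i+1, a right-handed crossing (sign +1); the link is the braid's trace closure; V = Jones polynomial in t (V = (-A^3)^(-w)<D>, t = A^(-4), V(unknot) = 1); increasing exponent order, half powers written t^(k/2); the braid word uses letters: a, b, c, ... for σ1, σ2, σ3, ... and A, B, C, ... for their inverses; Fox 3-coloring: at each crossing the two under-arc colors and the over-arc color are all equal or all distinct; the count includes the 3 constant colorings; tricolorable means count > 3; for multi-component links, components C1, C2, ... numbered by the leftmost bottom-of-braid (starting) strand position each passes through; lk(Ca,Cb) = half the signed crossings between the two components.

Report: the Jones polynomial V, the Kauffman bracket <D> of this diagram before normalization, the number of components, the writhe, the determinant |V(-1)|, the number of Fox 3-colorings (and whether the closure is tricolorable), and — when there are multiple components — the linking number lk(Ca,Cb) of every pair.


V = -t^-4 + t^-3 + t^-1
<D> = A^-8 + 1 - A^4 (w = -4)
1 component over 6 crossings, w = -4
9 Fox colorings among 3^6, |V(-1)| = 3: tricolorable
why: |V(-1)| = 3: so tricolorable, since 3 divides 3


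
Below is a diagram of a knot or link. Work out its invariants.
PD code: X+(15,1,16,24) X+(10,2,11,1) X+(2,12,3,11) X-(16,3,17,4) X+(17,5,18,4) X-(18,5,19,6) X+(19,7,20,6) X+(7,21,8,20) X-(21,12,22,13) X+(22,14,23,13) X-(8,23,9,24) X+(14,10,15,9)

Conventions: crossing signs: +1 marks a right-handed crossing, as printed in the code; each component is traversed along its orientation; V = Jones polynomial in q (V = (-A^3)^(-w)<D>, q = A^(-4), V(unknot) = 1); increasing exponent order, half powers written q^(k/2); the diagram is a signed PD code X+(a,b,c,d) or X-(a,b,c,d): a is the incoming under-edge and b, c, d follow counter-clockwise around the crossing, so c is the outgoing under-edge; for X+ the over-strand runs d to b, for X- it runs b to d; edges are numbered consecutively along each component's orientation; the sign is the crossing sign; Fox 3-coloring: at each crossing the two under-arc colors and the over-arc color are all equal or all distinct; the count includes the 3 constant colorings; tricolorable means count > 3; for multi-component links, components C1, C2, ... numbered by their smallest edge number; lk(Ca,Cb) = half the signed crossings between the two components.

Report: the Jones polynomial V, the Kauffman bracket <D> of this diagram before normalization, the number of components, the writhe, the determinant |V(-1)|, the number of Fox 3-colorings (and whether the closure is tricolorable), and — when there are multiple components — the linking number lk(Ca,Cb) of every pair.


V(q) = q + q^3 - q^4
bracket: -A^-4 + 1 + A^8, w = +4
1 component, writhe +4, over 12 crossings
det 3, colorings 9 of 3^12 — tricolorable
observation: |V(-1)| = 3: so tricolorable, since 3 divides 3


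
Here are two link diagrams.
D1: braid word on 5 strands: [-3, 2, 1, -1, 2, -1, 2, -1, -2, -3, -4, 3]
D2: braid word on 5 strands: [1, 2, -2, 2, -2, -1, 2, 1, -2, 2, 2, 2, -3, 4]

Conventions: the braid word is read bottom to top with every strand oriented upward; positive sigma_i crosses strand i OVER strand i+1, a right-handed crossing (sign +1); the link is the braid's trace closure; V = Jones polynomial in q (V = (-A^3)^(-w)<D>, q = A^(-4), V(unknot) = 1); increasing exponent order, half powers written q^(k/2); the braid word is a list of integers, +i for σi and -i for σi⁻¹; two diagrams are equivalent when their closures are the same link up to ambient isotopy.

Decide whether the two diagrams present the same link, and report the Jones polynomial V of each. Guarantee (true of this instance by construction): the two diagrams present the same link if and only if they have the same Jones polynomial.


equivalent: no
V(D1) = q^-2 - q^-1 + 1 - q + q^2  (w -2, c 12, <D> = A^-14 - A^-10 + A^-6 - A^-2 + A^2)
V(D2) = q + q^3 - q^4  (w +4, c 14, <D> = -A^-4 + 1 + A^8)
why: 2 classes among 2 diagrams; unequal V(q) rules out equality


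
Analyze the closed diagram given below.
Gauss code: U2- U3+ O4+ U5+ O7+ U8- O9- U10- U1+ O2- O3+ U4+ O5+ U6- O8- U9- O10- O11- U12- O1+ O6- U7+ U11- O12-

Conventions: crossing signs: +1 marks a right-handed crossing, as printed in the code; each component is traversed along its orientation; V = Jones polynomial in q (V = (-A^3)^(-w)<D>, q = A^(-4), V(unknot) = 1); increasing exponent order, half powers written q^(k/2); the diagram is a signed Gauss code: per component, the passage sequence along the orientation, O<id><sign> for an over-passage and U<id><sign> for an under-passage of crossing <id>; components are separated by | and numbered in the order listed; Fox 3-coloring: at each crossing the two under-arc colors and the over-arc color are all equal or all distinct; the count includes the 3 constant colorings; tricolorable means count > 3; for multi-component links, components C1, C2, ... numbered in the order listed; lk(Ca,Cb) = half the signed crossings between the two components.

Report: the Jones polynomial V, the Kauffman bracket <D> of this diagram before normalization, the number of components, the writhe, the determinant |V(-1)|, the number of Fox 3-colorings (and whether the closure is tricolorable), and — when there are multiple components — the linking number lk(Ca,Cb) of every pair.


V = -q^-6 + 3q^-5 - 5q^-4 + 6q^-3 - 6q^-2 + 6q^-1 - 4 + 3q - q^2
<D> = -A^-14 + 3A^-10 - 4A^-6 + 6A^-2 - 6A^2 + 6A^6 - 5A^10 + 3A^14 - A^18 (w = -2)
1 component over 12 crossings, w = -2
3 Fox colorings among 3^12, |V(-1)| = 35: not tricolorable
why: w = -2 shifts under R1 moves; the (-A^3)^(2) factor cancels that in V
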